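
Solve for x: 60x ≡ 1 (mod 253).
97

gcd(60, 253) = 1, so the inverse exists.
Extended Euclidean algorithm on (253, 60):
253 = 4 × 60 + 13  ⟹  13 = (1)·253 + (-4)·60
60 = 4 × 13 + 8  ⟹  8 = (-4)·253 + (17)·60
13 = 1 × 8 + 5  ⟹  5 = (5)·253 + (-21)·60
8 = 1 × 5 + 3  ⟹  3 = (-9)·253 + (38)·60
5 = 1 × 3 + 2  ⟹  2 = (14)·253 + (-59)·60
3 = 1 × 2 + 1  ⟹  1 = (-23)·253 + (97)·60
So (97)·60 ≡ 1 (mod 253), i.e. 60^(-1) ≡ 97 (mod 253).
Check: 60 × 97 = 5820 ≡ 1 (mod 253)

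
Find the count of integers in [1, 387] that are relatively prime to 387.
252

387 = 3^2 × 43
φ(n) = n × ∏(1 - 1/p) for each prime p dividing n
φ(387) = 387 × (1 - 1/3) × (1 - 1/43) = 252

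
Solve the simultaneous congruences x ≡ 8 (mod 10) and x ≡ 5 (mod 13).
18

Using Chinese Remainder Theorem:
M = 10 × 13 = 130
M1 = 13, M2 = 10
y1 = 13^(-1) mod 10 = 7
y2 = 10^(-1) mod 13 = 4
x = (8×13×7 + 5×10×4) mod 130 = 18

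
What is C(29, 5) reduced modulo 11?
10

Using Lucas' theorem:
Write n=29 and k=5 in base 11:
n in base 11: [2, 7]
k in base 11: [0, 5]
C(29,5) mod 11 = ∏ C(n_i, k_i) mod 11
Digit binomials (mod 11): C(2,0) = 1; C(7,5) = 21 ≡ 10
Product: 1 × 10 = 10 ≡ 10 (mod 11)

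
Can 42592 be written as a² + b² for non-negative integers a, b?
Not possible

Factorization: 42592 = 2^5 × 11^3
By Fermat: n is sum of two squares iff every prime p ≡ 3 (mod 4) appears to even power.
Prime(s) ≡ 3 (mod 4) with odd exponent: [(11, 3)]
Therefore 42592 cannot be expressed as a² + b².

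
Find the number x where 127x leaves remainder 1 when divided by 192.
127

gcd(127, 192) = 1, so the inverse exists.
Extended Euclidean algorithm on (192, 127):
192 = 1 × 127 + 65  ⟹  65 = (1)·192 + (-1)·127
127 = 1 × 65 + 62  ⟹  62 = (-1)·192 + (2)·127
65 = 1 × 62 + 3  ⟹  3 = (2)·192 + (-3)·127
62 = 20 × 3 + 2  ⟹  2 = (-41)·192 + (62)·127
3 = 1 × 2 + 1  ⟹  1 = (43)·192 + (-65)·127
So (-65)·127 ≡ 1 (mod 192), i.e. 127^(-1) ≡ -65 ≡ 127 (mod 192).
Check: 127 × 127 = 16129 ≡ 1 (mod 192)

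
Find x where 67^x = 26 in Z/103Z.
56

Baby-step giant-step with step n = ⌈√103⌉ = 11.
Baby steps 67^j mod 103 (j:value) for j=0..10: 0:1, 1:67, 2:60, 3:3, 4:98, 5:77, 6:9, 7:88, 8:25, 9:27, 10:58.
Giant-step multiplier: 67^(-11) ≡ 67^(102-11) = 67^91 ≡ 11 (mod 103).
Giant steps γ_i = 26·11^i mod 103: γ_0=26, γ_1=80, γ_2=56, γ_3=101, γ_4=81, γ_5=67 (in table at j=1).
x = i·n + j = 5·11 + 1 = 56.
Check: 67^56 ≡ 26 (mod 103).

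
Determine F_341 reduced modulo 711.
176

Matrix identity: Q^n = [[F_(n+1), F_n], [F_n, F_(n-1)]] with Q = [[1,1],[1,0]].
n = 341 = 101010101₂. Square-and-multiply, entries mod 711:
Q^1 = [[1,1],[1,0]]
Q^2 = (Q^1)² = [[2,1],[1,1]]
Q^5 = (Q^2)²·Q = [[8,5],[5,3]]
Q^10 = (Q^5)² = [[89,55],[55,34]]
Q^21 = (Q^10)²·Q = [[647,281],[281,366]]
Q^42 = (Q^21)² = [[581,253],[253,328]]
Q^85 = (Q^42)²·Q = [[179,566],[566,324]]
Q^170 = (Q^85)² = [[452,298],[298,154]]
Q^341 = (Q^170)²·Q = [[170,176],[176,705]]
F_341 mod 711 = Q^341[0][1] = 176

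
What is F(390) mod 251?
103

Matrix identity: Q^n = [[F_(n+1), F_n], [F_n, F_(n-1)]] with Q = [[1,1],[1,0]].
n = 390 = 110000110₂. Square-and-multiply, entries mod 251:
Q^1 = [[1,1],[1,0]]
Q^3 = (Q^1)²·Q = [[3,2],[2,1]]
Q^6 = (Q^3)² = [[13,8],[8,5]]
Q^12 = (Q^6)² = [[233,144],[144,89]]
Q^24 = (Q^12)² = [[227,184],[184,43]]
Q^48 = (Q^24)² = [[45,233],[233,63]]
Q^97 = (Q^48)²·Q = [[154,90],[90,64]]
Q^195 = (Q^97)²·Q = [[232,190],[190,42]]
Q^390 = (Q^195)² = [[66,103],[103,214]]
F_390 mod 251 = Q^390[0][1] = 103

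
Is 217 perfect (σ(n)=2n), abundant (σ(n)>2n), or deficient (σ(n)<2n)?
deficient

Proper divisors of 217: sum = 1 + 7 + 31 = 39
Since 39 < 217, 217 is deficient.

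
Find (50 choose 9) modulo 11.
0

Using Lucas' theorem:
Write n=50 and k=9 in base 11:
n in base 11: [4, 6]
k in base 11: [0, 9]
C(50,9) mod 11 = ∏ C(n_i, k_i) mod 11
Digit binomials (mod 11): C(4,0) = 1; C(6,9) = 0 (k_i > n_i)
Product: 1 × 0 = 0 ≡ 0 (mod 11)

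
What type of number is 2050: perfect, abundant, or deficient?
deficient

Proper divisors of 2050: sum = 1 + 2 + 5 + 10 + 25 + 41 + 50 + 82 + 205 + 410 + 1025 = 1856
Since 1856 < 2050, 2050 is deficient.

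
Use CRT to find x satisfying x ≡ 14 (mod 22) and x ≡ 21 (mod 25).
146

Using Chinese Remainder Theorem:
M = 22 × 25 = 550
M1 = 25, M2 = 22
y1 = 25^(-1) mod 22 = 15
y2 = 22^(-1) mod 25 = 8
x = (14×25×15 + 21×22×8) mod 550 = 146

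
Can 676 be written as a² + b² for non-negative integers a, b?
0² + 26² (a=0, b=26)

Factorization: 676 = 2^2 × 13^2
By Fermat: n is sum of two squares iff every prime p ≡ 3 (mod 4) appears to even power.
All primes ≡ 3 (mod 4) appear to even power.
Search a = 0, 1, 2, … for 676 - a² a perfect square: first hit at a = 0: 676 - 0 = 676 = 26².
676 = 0² + 26² = 0 + 676 ✓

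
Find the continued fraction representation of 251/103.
[2; 2, 3, 2, 6]

Euclidean algorithm steps:
251 = 2 × 103 + 45
103 = 2 × 45 + 13
45 = 3 × 13 + 6
13 = 2 × 6 + 1
6 = 6 × 1 + 0
Continued fraction: [2; 2, 3, 2, 6]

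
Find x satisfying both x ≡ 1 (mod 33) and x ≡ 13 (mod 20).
133

Using Chinese Remainder Theorem:
M = 33 × 20 = 660
M1 = 20, M2 = 33
y1 = 20^(-1) mod 33 = 5
y2 = 33^(-1) mod 20 = 17
x = (1×20×5 + 13×33×17) mod 660 = 133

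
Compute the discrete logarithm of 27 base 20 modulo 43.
33

Baby-step giant-step with step n = ⌈√43⌉ = 7.
Baby steps 20^j mod 43 (j:value) for j=0..6: 0:1, 1:20, 2:13, 3:2, 4:40, 5:26, 6:4.
Giant-step multiplier: 20^(-7) ≡ 20^(42-7) = 20^35 ≡ 7 (mod 43).
Giant steps γ_i = 27·7^i mod 43: γ_0=27, γ_1=17, γ_2=33, γ_3=16, γ_4=26 (in table at j=5).
x = i·n + j = 4·7 + 5 = 33.
Check: 20^33 ≡ 27 (mod 43).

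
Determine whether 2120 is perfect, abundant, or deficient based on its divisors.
abundant

Proper divisors of 2120: sum = 1 + 2 + 4 + 5 + 8 + 10 + 20 + 40 + 53 + 106 + 212 + 265 + 424 + 530 + 1060 = 2740
Since 2740 > 2120, 2120 is abundant.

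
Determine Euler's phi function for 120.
32

120 = 2^3 × 3 × 5
φ(n) = n × ∏(1 - 1/p) for each prime p dividing n
φ(120) = 120 × (1 - 1/2) × (1 - 1/3) × (1 - 1/5) = 32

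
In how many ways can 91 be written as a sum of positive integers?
64112359

p(n) counts ways to write n as a sum of positive integers (order ignored).
Euler's pentagonal recurrence: p(k) = p(k-1) + p(k-2) - p(k-5) - p(k-7) + p(k-12) + p(k-15) - ... (offsets j(3j∓1)/2, signs ++--, p(0)=1, p(<0)=0).
DP table for k = 0..90: p(0)=1, p(1)=1, p(2)=2, p(3)=3, p(4)=5, p(5)=7, p(6)=11, p(7)=15, p(8)=22, p(9)=30, p(10)=42, p(11)=56, p(12)=77, p(13)=101, p(14)=135, p(15)=176, p(16)=231, p(17)=297, p(18)=385, p(19)=490, p(20)=627, p(21)=792, p(22)=1002, p(23)=1255, p(24)=1575, p(25)=1958, p(26)=2436, p(27)=3010, p(28)=3718, p(29)=4565, p(30)=5604, p(31)=6842, p(32)=8349, p(33)=10143, p(34)=12310, p(35)=14883, p(36)=17977, p(37)=21637, p(38)=26015, p(39)=31185, p(40)=37338, p(41)=44583, p(42)=53174, p(43)=63261, p(44)=75175, p(45)=89134, p(46)=105558, p(47)=124754, p(48)=147273, p(49)=173525, p(50)=204226, p(51)=239943, p(52)=281589, p(53)=329931, p(54)=386155, p(55)=451276, p(56)=526823, p(57)=614154, p(58)=715220, p(59)=831820, p(60)=966467, p(61)=1121505, p(62)=1300156, p(63)=1505499, p(64)=1741630, p(65)=2012558, p(66)=2323520, p(67)=2679689, p(68)=3087735, p(69)=3554345, p(70)=4087968, p(71)=4697205, p(72)=5392783, p(73)=6185689, p(74)=7089500, p(75)=8118264, p(76)=9289091, p(77)=10619863, p(78)=12132164, p(79)=13848650, p(80)=15796476, p(81)=18004327, p(82)=20506255, p(83)=23338469, p(84)=26543660, p(85)=30167357, p(86)=34262962, p(87)=38887673, p(88)=44108109, p(89)=49995925, p(90)=56634173.
Final step: p(91) = p(90) + p(89) - p(86) - p(84) + p(79) + p(76) - p(69) - p(65) + p(56) + p(51) - p(40) - p(34) + p(21) + p(14)
= 56634173 + 49995925 - 34262962 - 26543660 + 13848650 + 9289091 - 3554345 - 2012558 + 526823 + 239943 - 37338 - 12310 + 792 + 135
= 64112359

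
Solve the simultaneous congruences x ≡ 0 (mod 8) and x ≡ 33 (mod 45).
168

Using Chinese Remainder Theorem:
M = 8 × 45 = 360
M1 = 45, M2 = 8
y1 = 45^(-1) mod 8 = 5
y2 = 8^(-1) mod 45 = 17
x = (0×45×5 + 33×8×17) mod 360 = 168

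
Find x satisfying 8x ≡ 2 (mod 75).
x ≡ 19 (mod 75)

gcd(8, 75) = 1, which divides 2, so solutions exist.
Find 8^(-1) mod 75 by the extended Euclidean algorithm:
75 = 9 × 8 + 3  ⟹  3 = (1)·75 + (-9)·8
8 = 2 × 3 + 2  ⟹  2 = (-2)·75 + (19)·8
3 = 1 × 2 + 1  ⟹  1 = (3)·75 + (-28)·8
So (-28)·8 ≡ 1 (mod 75), i.e. 8^(-1) ≡ -28 ≡ 47 (mod 75).
x ≡ 47 × 2 = 94 ≡ 19 (mod 75).
Check: 8 × 19 = 152 ≡ 2 (mod 75).
Unique solution: x ≡ 19 (mod 75)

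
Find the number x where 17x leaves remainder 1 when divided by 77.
68

gcd(17, 77) = 1, so the inverse exists.
Extended Euclidean algorithm on (77, 17):
77 = 4 × 17 + 9  ⟹  9 = (1)·77 + (-4)·17
17 = 1 × 9 + 8  ⟹  8 = (-1)·77 + (5)·17
9 = 1 × 8 + 1  ⟹  1 = (2)·77 + (-9)·17
So (-9)·17 ≡ 1 (mod 77), i.e. 17^(-1) ≡ -9 ≡ 68 (mod 77).
Check: 17 × 68 = 1156 ≡ 1 (mod 77)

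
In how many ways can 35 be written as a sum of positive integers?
14883

p(n) counts ways to write n as a sum of positive integers (order ignored).
Euler's pentagonal recurrence: p(k) = p(k-1) + p(k-2) - p(k-5) - p(k-7) + p(k-12) + p(k-15) - ... (offsets j(3j∓1)/2, signs ++--, p(0)=1, p(<0)=0).
DP table for k = 0..34: p(0)=1, p(1)=1, p(2)=2, p(3)=3, p(4)=5, p(5)=7, p(6)=11, p(7)=15, p(8)=22, p(9)=30, p(10)=42, p(11)=56, p(12)=77, p(13)=101, p(14)=135, p(15)=176, p(16)=231, p(17)=297, p(18)=385, p(19)=490, p(20)=627, p(21)=792, p(22)=1002, p(23)=1255, p(24)=1575, p(25)=1958, p(26)=2436, p(27)=3010, p(28)=3718, p(29)=4565, p(30)=5604, p(31)=6842, p(32)=8349, p(33)=10143, p(34)=12310.
Final step: p(35) = p(34) + p(33) - p(30) - p(28) + p(23) + p(20) - p(13) - p(9) + p(0)
= 12310 + 10143 - 5604 - 3718 + 1255 + 627 - 101 - 30 + 1
= 14883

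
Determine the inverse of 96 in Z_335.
171

gcd(96, 335) = 1, so the inverse exists.
Extended Euclidean algorithm on (335, 96):
335 = 3 × 96 + 47  ⟹  47 = (1)·335 + (-3)·96
96 = 2 × 47 + 2  ⟹  2 = (-2)·335 + (7)·96
47 = 23 × 2 + 1  ⟹  1 = (47)·335 + (-164)·96
So (-164)·96 ≡ 1 (mod 335), i.e. 96^(-1) ≡ -164 ≡ 171 (mod 335).
Check: 96 × 171 = 16416 ≡ 1 (mod 335)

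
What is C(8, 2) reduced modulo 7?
0

Using Lucas' theorem:
Write n=8 and k=2 in base 7:
n in base 7: [1, 1]
k in base 7: [0, 2]
C(8,2) mod 7 = ∏ C(n_i, k_i) mod 7
Digit binomials (mod 7): C(1,0) = 1; C(1,2) = 0 (k_i > n_i)
Product: 1 × 0 = 0 ≡ 0 (mod 7)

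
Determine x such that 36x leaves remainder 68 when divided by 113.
x ≡ 27 (mod 113)

gcd(36, 113) = 1, which divides 68, so solutions exist.
Find 36^(-1) mod 113 by the extended Euclidean algorithm:
113 = 3 × 36 + 5  ⟹  5 = (1)·113 + (-3)·36
36 = 7 × 5 + 1  ⟹  1 = (-7)·113 + (22)·36
So (22)·36 ≡ 1 (mod 113), i.e. 36^(-1) ≡ 22 (mod 113).
x ≡ 22 × 68 = 1496 ≡ 27 (mod 113).
Check: 36 × 27 = 972 ≡ 68 (mod 113).
Unique solution: x ≡ 27 (mod 113)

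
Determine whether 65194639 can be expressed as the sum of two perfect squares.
Not possible

Factorization: 65194639 = 29 × 131^3
By Fermat: n is sum of two squares iff every prime p ≡ 3 (mod 4) appears to even power.
Prime(s) ≡ 3 (mod 4) with odd exponent: [(131, 3)]
Therefore 65194639 cannot be expressed as a² + b².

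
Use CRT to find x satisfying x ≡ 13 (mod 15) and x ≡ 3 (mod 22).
223

Using Chinese Remainder Theorem:
M = 15 × 22 = 330
M1 = 22, M2 = 15
y1 = 22^(-1) mod 15 = 13
y2 = 15^(-1) mod 22 = 3
x = (13×22×13 + 3×15×3) mod 330 = 223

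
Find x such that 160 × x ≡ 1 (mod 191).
154

gcd(160, 191) = 1, so the inverse exists.
Extended Euclidean algorithm on (191, 160):
191 = 1 × 160 + 31  ⟹  31 = (1)·191 + (-1)·160
160 = 5 × 31 + 5  ⟹  5 = (-5)·191 + (6)·160
31 = 6 × 5 + 1  ⟹  1 = (31)·191 + (-37)·160
So (-37)·160 ≡ 1 (mod 191), i.e. 160^(-1) ≡ -37 ≡ 154 (mod 191).
Check: 160 × 154 = 24640 ≡ 1 (mod 191)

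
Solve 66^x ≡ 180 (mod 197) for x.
187

Baby-step giant-step with step n = ⌈√197⌉ = 15.
Baby steps 66^j mod 197 (j:value) for j=0..14: 0:1, 1:66, 2:22, 3:73, 4:90, 5:30, 6:10, 7:69, 8:23, 9:139, 10:112, 11:103, 12:100, 13:99, 14:33.
Giant-step multiplier: 66^(-15) ≡ 66^(196-15) = 66^181 ≡ 18 (mod 197).
Giant steps γ_i = 180·18^i mod 197: γ_0=180, γ_1=88, γ_2=8, γ_3=144, γ_4=31, γ_5=164, γ_6=194, γ_7=143, γ_8=13, γ_9=37, γ_10=75, γ_11=168, γ_12=69 (in table at j=7).
x = i·n + j = 12·15 + 7 = 187.
Check: 66^187 ≡ 180 (mod 197).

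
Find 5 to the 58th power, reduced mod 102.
43

Repeated squaring. Binary of 58 = 111010.
5^1 ≡ 5 (mod 102); 5^2 ≡ 25 (mod 102); 5^4 ≡ 13 (mod 102); 5^8 ≡ 67 (mod 102); 5^16 ≡ 1 (mod 102); 5^32 ≡ 1 (mod 102)
5^58 = 5^2 × 5^8 × 5^16 × 5^32 ≡ 43 (mod 102)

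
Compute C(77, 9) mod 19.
0

Using Lucas' theorem:
Write n=77 and k=9 in base 19:
n in base 19: [4, 1]
k in base 19: [0, 9]
C(77,9) mod 19 = ∏ C(n_i, k_i) mod 19
Digit binomials (mod 19): C(4,0) = 1; C(1,9) = 0 (k_i > n_i)
Product: 1 × 0 = 0 ≡ 0 (mod 19)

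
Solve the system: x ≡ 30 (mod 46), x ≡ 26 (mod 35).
306

Using Chinese Remainder Theorem:
M = 46 × 35 = 1610
M1 = 35, M2 = 46
y1 = 35^(-1) mod 46 = 25
y2 = 46^(-1) mod 35 = 16
x = (30×35×25 + 26×46×16) mod 1610 = 306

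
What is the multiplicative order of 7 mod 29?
7

29 is prime, so ord(7) divides φ(29) = 28.
Divisors of 28: 1, 2, 4, 7, 14, 28.
Repeated squaring: 7^1 ≡ 7, 7^2 ≡ 20, 7^4 ≡ 23, 7^8 ≡ 7, 7^16 ≡ 20 (mod 29).
Test 7^d mod 29 for each divisor d in increasing order:
7^1 ≡ 7
7^2 ≡ 20
7^4 ≡ 23
7^7 = 7^4·7^2·7^1 ≡ 1  ← first divisor giving 1
The order is 7.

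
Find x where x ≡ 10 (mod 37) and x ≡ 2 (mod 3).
47

Using Chinese Remainder Theorem:
M = 37 × 3 = 111
M1 = 3, M2 = 37
y1 = 3^(-1) mod 37 = 25
y2 = 37^(-1) mod 3 = 1
x = (10×3×25 + 2×37×1) mod 111 = 47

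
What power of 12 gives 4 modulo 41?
36

Baby-step giant-step with step n = ⌈√41⌉ = 7.
Baby steps 12^j mod 41 (j:value) for j=0..6: 0:1, 1:12, 2:21, 3:6, 4:31, 5:3, 6:36.
Giant-step multiplier: 12^(-7) ≡ 12^(40-7) = 12^33 ≡ 28 (mod 41).
Giant steps γ_i = 4·28^i mod 41: γ_0=4, γ_1=30, γ_2=20, γ_3=27, γ_4=18, γ_5=12 (in table at j=1).
x = i·n + j = 5·7 + 1 = 36.
Check: 12^36 ≡ 4 (mod 41).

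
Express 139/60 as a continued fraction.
[2; 3, 6, 3]

Euclidean algorithm steps:
139 = 2 × 60 + 19
60 = 3 × 19 + 3
19 = 6 × 3 + 1
3 = 3 × 1 + 0
Continued fraction: [2; 3, 6, 3]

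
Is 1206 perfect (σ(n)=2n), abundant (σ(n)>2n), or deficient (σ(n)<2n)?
abundant

Proper divisors of 1206: sum = 1 + 2 + 3 + 6 + 9 + 18 + 67 + 134 + 201 + 402 + 603 = 1446
Since 1446 > 1206, 1206 is abundant.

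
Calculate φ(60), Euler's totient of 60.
16

60 = 2^2 × 3 × 5
φ(n) = n × ∏(1 - 1/p) for each prime p dividing n
φ(60) = 60 × (1 - 1/2) × (1 - 1/3) × (1 - 1/5) = 16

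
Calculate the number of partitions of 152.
49686288421

p(n) counts ways to write n as a sum of positive integers (order ignored).
Euler's pentagonal recurrence: p(k) = p(k-1) + p(k-2) - p(k-5) - p(k-7) + p(k-12) + p(k-15) - ... (offsets j(3j∓1)/2, signs ++--, p(0)=1, p(<0)=0).
DP table for k = 0..151: p(0)=1, p(1)=1, p(2)=2, p(3)=3, p(4)=5, p(5)=7, p(6)=11, p(7)=15, p(8)=22, p(9)=30, p(10)=42, p(11)=56, p(12)=77, p(13)=101, p(14)=135, p(15)=176, p(16)=231, p(17)=297, p(18)=385, p(19)=490, p(20)=627, p(21)=792, p(22)=1002, p(23)=1255, p(24)=1575, p(25)=1958, p(26)=2436, p(27)=3010, p(28)=3718, p(29)=4565, p(30)=5604, p(31)=6842, p(32)=8349, p(33)=10143, p(34)=12310, p(35)=14883, p(36)=17977, p(37)=21637, p(38)=26015, p(39)=31185, p(40)=37338, p(41)=44583, p(42)=53174, p(43)=63261, p(44)=75175, p(45)=89134, p(46)=105558, p(47)=124754, p(48)=147273, p(49)=173525, p(50)=204226, p(51)=239943, p(52)=281589, p(53)=329931, p(54)=386155, p(55)=451276, p(56)=526823, p(57)=614154, p(58)=715220, p(59)=831820, p(60)=966467, p(61)=1121505, p(62)=1300156, p(63)=1505499, p(64)=1741630, p(65)=2012558, p(66)=2323520, p(67)=2679689, p(68)=3087735, p(69)=3554345, p(70)=4087968, p(71)=4697205, p(72)=5392783, p(73)=6185689, p(74)=7089500, p(75)=8118264, p(76)=9289091, p(77)=10619863, p(78)=12132164, p(79)=13848650, p(80)=15796476, p(81)=18004327, p(82)=20506255, p(83)=23338469, p(84)=26543660, p(85)=30167357, p(86)=34262962, p(87)=38887673, p(88)=44108109, p(89)=49995925, p(90)=56634173, p(91)=64112359, p(92)=72533807, p(93)=82010177, p(94)=92669720, p(95)=104651419, p(96)=118114304, p(97)=133230930, p(98)=150198136, p(99)=169229875, p(100)=190569292, p(101)=214481126, p(102)=241265379, p(103)=271248950, p(104)=304801365, p(105)=342325709, p(106)=384276336, p(107)=431149389, p(108)=483502844, p(109)=541946240, p(110)=607163746, p(111)=679903203, p(112)=761002156, p(113)=851376628, p(114)=952050665, p(115)=1064144451, p(116)=1188908248, p(117)=1327710076, p(118)=1482074143, p(119)=1653668665, p(120)=1844349560, p(121)=2056148051, p(122)=2291320912, p(123)=2552338241, p(124)=2841940500, p(125)=3163127352, p(126)=3519222692, p(127)=3913864295, p(128)=4351078600, p(129)=4835271870, p(130)=5371315400, p(131)=5964539504, p(132)=6620830889, p(133)=7346629512, p(134)=8149040695, p(135)=9035836076, p(136)=10015581680, p(137)=11097645016, p(138)=12292341831, p(139)=13610949895, p(140)=15065878135, p(141)=16670689208, p(142)=18440293320, p(143)=20390982757, p(144)=22540654445, p(145)=24908858009, p(146)=27517052599, p(147)=30388671978, p(148)=33549419497, p(149)=37027355200, p(150)=40853235313, p(151)=45060624582.
Final step: p(152) = p(151) + p(150) - p(147) - p(145) + p(140) + p(137) - p(130) - p(126) + p(117) + p(112) - p(101) - p(95) + p(82) + p(75) - p(60) - p(52) + p(35) + p(26) - p(7)
= 45060624582 + 40853235313 - 30388671978 - 24908858009 + 15065878135 + 11097645016 - 5371315400 - 3519222692 + 1327710076 + 761002156 - 214481126 - 104651419 + 20506255 + 8118264 - 966467 - 281589 + 14883 + 2436 - 15
= 49686288421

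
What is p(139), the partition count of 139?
13610949895

p(n) counts ways to write n as a sum of positive integers (order ignored).
Euler's pentagonal recurrence: p(k) = p(k-1) + p(k-2) - p(k-5) - p(k-7) + p(k-12) + p(k-15) - ... (offsets j(3j∓1)/2, signs ++--, p(0)=1, p(<0)=0).
DP table for k = 0..138: p(0)=1, p(1)=1, p(2)=2, p(3)=3, p(4)=5, p(5)=7, p(6)=11, p(7)=15, p(8)=22, p(9)=30, p(10)=42, p(11)=56, p(12)=77, p(13)=101, p(14)=135, p(15)=176, p(16)=231, p(17)=297, p(18)=385, p(19)=490, p(20)=627, p(21)=792, p(22)=1002, p(23)=1255, p(24)=1575, p(25)=1958, p(26)=2436, p(27)=3010, p(28)=3718, p(29)=4565, p(30)=5604, p(31)=6842, p(32)=8349, p(33)=10143, p(34)=12310, p(35)=14883, p(36)=17977, p(37)=21637, p(38)=26015, p(39)=31185, p(40)=37338, p(41)=44583, p(42)=53174, p(43)=63261, p(44)=75175, p(45)=89134, p(46)=105558, p(47)=124754, p(48)=147273, p(49)=173525, p(50)=204226, p(51)=239943, p(52)=281589, p(53)=329931, p(54)=386155, p(55)=451276, p(56)=526823, p(57)=614154, p(58)=715220, p(59)=831820, p(60)=966467, p(61)=1121505, p(62)=1300156, p(63)=1505499, p(64)=1741630, p(65)=2012558, p(66)=2323520, p(67)=2679689, p(68)=3087735, p(69)=3554345, p(70)=4087968, p(71)=4697205, p(72)=5392783, p(73)=6185689, p(74)=7089500, p(75)=8118264, p(76)=9289091, p(77)=10619863, p(78)=12132164, p(79)=13848650, p(80)=15796476, p(81)=18004327, p(82)=20506255, p(83)=23338469, p(84)=26543660, p(85)=30167357, p(86)=34262962, p(87)=38887673, p(88)=44108109, p(89)=49995925, p(90)=56634173, p(91)=64112359, p(92)=72533807, p(93)=82010177, p(94)=92669720, p(95)=104651419, p(96)=118114304, p(97)=133230930, p(98)=150198136, p(99)=169229875, p(100)=190569292, p(101)=214481126, p(102)=241265379, p(103)=271248950, p(104)=304801365, p(105)=342325709, p(106)=384276336, p(107)=431149389, p(108)=483502844, p(109)=541946240, p(110)=607163746, p(111)=679903203, p(112)=761002156, p(113)=851376628, p(114)=952050665, p(115)=1064144451, p(116)=1188908248, p(117)=1327710076, p(118)=1482074143, p(119)=1653668665, p(120)=1844349560, p(121)=2056148051, p(122)=2291320912, p(123)=2552338241, p(124)=2841940500, p(125)=3163127352, p(126)=3519222692, p(127)=3913864295, p(128)=4351078600, p(129)=4835271870, p(130)=5371315400, p(131)=5964539504, p(132)=6620830889, p(133)=7346629512, p(134)=8149040695, p(135)=9035836076, p(136)=10015581680, p(137)=11097645016, p(138)=12292341831.
Final step: p(139) = p(138) + p(137) - p(134) - p(132) + p(127) + p(124) - p(117) - p(113) + p(104) + p(99) - p(88) - p(82) + p(69) + p(62) - p(47) - p(39) + p(22) + p(13)
= 12292341831 + 11097645016 - 8149040695 - 6620830889 + 3913864295 + 2841940500 - 1327710076 - 851376628 + 304801365 + 169229875 - 44108109 - 20506255 + 3554345 + 1300156 - 124754 - 31185 + 1002 + 101
= 13610949895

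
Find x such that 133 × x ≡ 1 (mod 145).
12

gcd(133, 145) = 1, so the inverse exists.
Extended Euclidean algorithm on (145, 133):
145 = 1 × 133 + 12  ⟹  12 = (1)·145 + (-1)·133
133 = 11 × 12 + 1  ⟹  1 = (-11)·145 + (12)·133
So (12)·133 ≡ 1 (mod 145), i.e. 133^(-1) ≡ 12 (mod 145).
Check: 133 × 12 = 1596 ≡ 1 (mod 145)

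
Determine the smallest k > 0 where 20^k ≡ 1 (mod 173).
172

173 is prime, so ord(20) divides φ(173) = 172.
Divisors of 172: 1, 2, 4, 43, 86, 172.
Repeated squaring: 20^1 ≡ 20, 20^2 ≡ 54, 20^4 ≡ 148, 20^8 ≡ 106, 20^16 ≡ 164, 20^32 ≡ 81, 20^64 ≡ 160, 20^128 ≡ 169 (mod 173).
Test 20^d mod 173 for each divisor d in increasing order:
20^1 ≡ 20
20^2 ≡ 54
20^4 ≡ 148
20^43 = 20^32·20^8·20^2·20^1 ≡ 80
20^86 = 20^64·20^16·20^4·20^2 ≡ 172
20^172 = 20^128·20^32·20^8·20^4 ≡ 1  ← first divisor giving 1
The order is 172.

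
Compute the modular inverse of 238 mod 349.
22

gcd(238, 349) = 1, so the inverse exists.
Extended Euclidean algorithm on (349, 238):
349 = 1 × 238 + 111  ⟹  111 = (1)·349 + (-1)·238
238 = 2 × 111 + 16  ⟹  16 = (-2)·349 + (3)·238
111 = 6 × 16 + 15  ⟹  15 = (13)·349 + (-19)·238
16 = 1 × 15 + 1  ⟹  1 = (-15)·349 + (22)·238
So (22)·238 ≡ 1 (mod 349), i.e. 238^(-1) ≡ 22 (mod 349).
Check: 238 × 22 = 5236 ≡ 1 (mod 349)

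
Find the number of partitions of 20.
627

p(n) counts ways to write n as a sum of positive integers (order ignored).
Euler's pentagonal recurrence: p(k) = p(k-1) + p(k-2) - p(k-5) - p(k-7) + p(k-12) + p(k-15) - ... (offsets j(3j∓1)/2, signs ++--, p(0)=1, p(<0)=0).
DP table for k = 0..19: p(0)=1, p(1)=1, p(2)=2, p(3)=3, p(4)=5, p(5)=7, p(6)=11, p(7)=15, p(8)=22, p(9)=30, p(10)=42, p(11)=56, p(12)=77, p(13)=101, p(14)=135, p(15)=176, p(16)=231, p(17)=297, p(18)=385, p(19)=490.
Final step: p(20) = p(19) + p(18) - p(15) - p(13) + p(8) + p(5)
= 490 + 385 - 176 - 101 + 22 + 7
= 627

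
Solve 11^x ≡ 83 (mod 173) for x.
120

Baby-step giant-step with step n = ⌈√173⌉ = 14.
Baby steps 11^j mod 173 (j:value) for j=0..13: 0:1, 1:11, 2:121, 3:120, 4:109, 5:161, 6:41, 7:105, 8:117, 9:76, 10:144, 11:27, 12:124, 13:153.
Giant-step multiplier: 11^(-14) ≡ 11^(172-14) = 11^158 ≡ 92 (mod 173).
Giant steps γ_i = 83·92^i mod 173: γ_0=83, γ_1=24, γ_2=132, γ_3=34, γ_4=14, γ_5=77, γ_6=164, γ_7=37, γ_8=117 (in table at j=8).
x = i·n + j = 8·14 + 8 = 120.
Check: 11^120 ≡ 83 (mod 173).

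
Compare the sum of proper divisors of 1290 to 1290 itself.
abundant

Proper divisors of 1290: sum = 1 + 2 + 3 + 5 + 6 + 10 + 15 + 30 + 43 + 86 + 129 + 215 + 258 + 430 + 645 = 1878
Since 1878 > 1290, 1290 is abundant.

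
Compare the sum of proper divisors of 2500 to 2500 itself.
abundant

Proper divisors of 2500: sum = 1 + 2 + 4 + 5 + 10 + 20 + 25 + 50 + 100 + 125 + 250 + 500 + 625 + 1250 = 2967
Since 2967 > 2500, 2500 is abundant.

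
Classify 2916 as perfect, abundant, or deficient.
abundant

Proper divisors of 2916: sum = 1 + 2 + 3 + 4 + 6 + 9 + 12 + 18 + ... + 486 + 729 + 972 + 1458 (20 divisors) = 4735
Since 4735 > 2916, 2916 is abundant.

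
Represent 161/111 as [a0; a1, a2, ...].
[1; 2, 4, 1, 1, 5]

Euclidean algorithm steps:
161 = 1 × 111 + 50
111 = 2 × 50 + 11
50 = 4 × 11 + 6
11 = 1 × 6 + 5
6 = 1 × 5 + 1
5 = 5 × 1 + 0
Continued fraction: [1; 2, 4, 1, 1, 5]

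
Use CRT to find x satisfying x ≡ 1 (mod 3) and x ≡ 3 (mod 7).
10

Using Chinese Remainder Theorem:
M = 3 × 7 = 21
M1 = 7, M2 = 3
y1 = 7^(-1) mod 3 = 1
y2 = 3^(-1) mod 7 = 5
x = (1×7×1 + 3×3×5) mod 21 = 10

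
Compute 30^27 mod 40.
0

Repeated squaring. Binary of 27 = 11011.
30^1 ≡ 30 (mod 40); 30^2 ≡ 20 (mod 40); 30^4 ≡ 0 (mod 40); 30^8 ≡ 0 (mod 40); 30^16 ≡ 0 (mod 40)
30^27 = 30^1 × 30^2 × 30^8 × 30^16 ≡ 0 (mod 40)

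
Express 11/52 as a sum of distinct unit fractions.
1/5 + 1/87 + 1/22620

Greedy algorithm:
11/52: ceiling(52/11) = 5, use 1/5
3/260: ceiling(260/3) = 87, use 1/87
1/22620: ceiling(22620/1) = 22620, use 1/22620
Result: 11/52 = 1/5 + 1/87 + 1/22620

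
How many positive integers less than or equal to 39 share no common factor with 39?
24

39 = 3 × 13
φ(n) = n × ∏(1 - 1/p) for each prime p dividing n
φ(39) = 39 × (1 - 1/3) × (1 - 1/13) = 24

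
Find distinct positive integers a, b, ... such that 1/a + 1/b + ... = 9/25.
1/3 + 1/38 + 1/2850

Greedy algorithm:
9/25: ceiling(25/9) = 3, use 1/3
2/75: ceiling(75/2) = 38, use 1/38
1/2850: ceiling(2850/1) = 2850, use 1/2850
Result: 9/25 = 1/3 + 1/38 + 1/2850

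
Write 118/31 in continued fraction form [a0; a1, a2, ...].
[3; 1, 4, 6]

Euclidean algorithm steps:
118 = 3 × 31 + 25
31 = 1 × 25 + 6
25 = 4 × 6 + 1
6 = 6 × 1 + 0
Continued fraction: [3; 1, 4, 6]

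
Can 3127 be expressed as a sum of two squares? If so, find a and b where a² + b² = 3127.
Not possible

Factorization: 3127 = 53 × 59
By Fermat: n is sum of two squares iff every prime p ≡ 3 (mod 4) appears to even power.
Prime(s) ≡ 3 (mod 4) with odd exponent: [(59, 1)]
Therefore 3127 cannot be expressed as a² + b².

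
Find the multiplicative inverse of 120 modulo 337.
132

gcd(120, 337) = 1, so the inverse exists.
Extended Euclidean algorithm on (337, 120):
337 = 2 × 120 + 97  ⟹  97 = (1)·337 + (-2)·120
120 = 1 × 97 + 23  ⟹  23 = (-1)·337 + (3)·120
97 = 4 × 23 + 5  ⟹  5 = (5)·337 + (-14)·120
23 = 4 × 5 + 3  ⟹  3 = (-21)·337 + (59)·120
5 = 1 × 3 + 2  ⟹  2 = (26)·337 + (-73)·120
3 = 1 × 2 + 1  ⟹  1 = (-47)·337 + (132)·120
So (132)·120 ≡ 1 (mod 337), i.e. 120^(-1) ≡ 132 (mod 337).
Check: 120 × 132 = 15840 ≡ 1 (mod 337)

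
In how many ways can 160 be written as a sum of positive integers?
107438159466

p(n) counts ways to write n as a sum of positive integers (order ignored).
Euler's pentagonal recurrence: p(k) = p(k-1) + p(k-2) - p(k-5) - p(k-7) + p(k-12) + p(k-15) - ... (offsets j(3j∓1)/2, signs ++--, p(0)=1, p(<0)=0).
DP table for k = 0..159: p(0)=1, p(1)=1, p(2)=2, p(3)=3, p(4)=5, p(5)=7, p(6)=11, p(7)=15, p(8)=22, p(9)=30, p(10)=42, p(11)=56, p(12)=77, p(13)=101, p(14)=135, p(15)=176, p(16)=231, p(17)=297, p(18)=385, p(19)=490, p(20)=627, p(21)=792, p(22)=1002, p(23)=1255, p(24)=1575, p(25)=1958, p(26)=2436, p(27)=3010, p(28)=3718, p(29)=4565, p(30)=5604, p(31)=6842, p(32)=8349, p(33)=10143, p(34)=12310, p(35)=14883, p(36)=17977, p(37)=21637, p(38)=26015, p(39)=31185, p(40)=37338, p(41)=44583, p(42)=53174, p(43)=63261, p(44)=75175, p(45)=89134, p(46)=105558, p(47)=124754, p(48)=147273, p(49)=173525, p(50)=204226, p(51)=239943, p(52)=281589, p(53)=329931, p(54)=386155, p(55)=451276, p(56)=526823, p(57)=614154, p(58)=715220, p(59)=831820, p(60)=966467, p(61)=1121505, p(62)=1300156, p(63)=1505499, p(64)=1741630, p(65)=2012558, p(66)=2323520, p(67)=2679689, p(68)=3087735, p(69)=3554345, p(70)=4087968, p(71)=4697205, p(72)=5392783, p(73)=6185689, p(74)=7089500, p(75)=8118264, p(76)=9289091, p(77)=10619863, p(78)=12132164, p(79)=13848650, p(80)=15796476, p(81)=18004327, p(82)=20506255, p(83)=23338469, p(84)=26543660, p(85)=30167357, p(86)=34262962, p(87)=38887673, p(88)=44108109, p(89)=49995925, p(90)=56634173, p(91)=64112359, p(92)=72533807, p(93)=82010177, p(94)=92669720, p(95)=104651419, p(96)=118114304, p(97)=133230930, p(98)=150198136, p(99)=169229875, p(100)=190569292, p(101)=214481126, p(102)=241265379, p(103)=271248950, p(104)=304801365, p(105)=342325709, p(106)=384276336, p(107)=431149389, p(108)=483502844, p(109)=541946240, p(110)=607163746, p(111)=679903203, p(112)=761002156, p(113)=851376628, p(114)=952050665, p(115)=1064144451, p(116)=1188908248, p(117)=1327710076, p(118)=1482074143, p(119)=1653668665, p(120)=1844349560, p(121)=2056148051, p(122)=2291320912, p(123)=2552338241, p(124)=2841940500, p(125)=3163127352, p(126)=3519222692, p(127)=3913864295, p(128)=4351078600, p(129)=4835271870, p(130)=5371315400, p(131)=5964539504, p(132)=6620830889, p(133)=7346629512, p(134)=8149040695, p(135)=9035836076, p(136)=10015581680, p(137)=11097645016, p(138)=12292341831, p(139)=13610949895, p(140)=15065878135, p(141)=16670689208, p(142)=18440293320, p(143)=20390982757, p(144)=22540654445, p(145)=24908858009, p(146)=27517052599, p(147)=30388671978, p(148)=33549419497, p(149)=37027355200, p(150)=40853235313, p(151)=45060624582, p(152)=49686288421, p(153)=54770336324, p(154)=60356673280, p(155)=66493182097, p(156)=73232243759, p(157)=80630964769, p(158)=88751778802, p(159)=97662728555.
Final step: p(160) = p(159) + p(158) - p(155) - p(153) + p(148) + p(145) - p(138) - p(134) + p(125) + p(120) - p(109) - p(103) + p(90) + p(83) - p(68) - p(60) + p(43) + p(34) - p(15) - p(5)
= 97662728555 + 88751778802 - 66493182097 - 54770336324 + 33549419497 + 24908858009 - 12292341831 - 8149040695 + 3163127352 + 1844349560 - 541946240 - 271248950 + 56634173 + 23338469 - 3087735 - 966467 + 63261 + 12310 - 176 - 7
= 107438159466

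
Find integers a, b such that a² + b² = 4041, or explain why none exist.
21² + 60² (a=21, b=60)

Factorization: 4041 = 3^2 × 449
By Fermat: n is sum of two squares iff every prime p ≡ 3 (mod 4) appears to even power.
All primes ≡ 3 (mod 4) appear to even power.
Search a = 0, 1, 2, … for 4041 - a² a perfect square: first hit at a = 21: 4041 - 441 = 3600 = 60².
4041 = 21² + 60² = 441 + 3600 ✓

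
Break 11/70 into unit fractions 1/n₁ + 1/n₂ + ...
1/7 + 1/70

Greedy algorithm:
11/70: ceiling(70/11) = 7, use 1/7
1/70: ceiling(70/1) = 70, use 1/70
Result: 11/70 = 1/7 + 1/70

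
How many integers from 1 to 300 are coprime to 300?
80

300 = 2^2 × 3 × 5^2
φ(n) = n × ∏(1 - 1/p) for each prime p dividing n
φ(300) = 300 × (1 - 1/2) × (1 - 1/3) × (1 - 1/5) = 80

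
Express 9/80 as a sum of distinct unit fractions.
1/9 + 1/720

Greedy algorithm:
9/80: ceiling(80/9) = 9, use 1/9
1/720: ceiling(720/1) = 720, use 1/720
Result: 9/80 = 1/9 + 1/720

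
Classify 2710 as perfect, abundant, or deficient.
deficient

Proper divisors of 2710: sum = 1 + 2 + 5 + 10 + 271 + 542 + 1355 = 2186
Since 2186 < 2710, 2710 is deficient.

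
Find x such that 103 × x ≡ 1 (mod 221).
103

gcd(103, 221) = 1, so the inverse exists.
Extended Euclidean algorithm on (221, 103):
221 = 2 × 103 + 15  ⟹  15 = (1)·221 + (-2)·103
103 = 6 × 15 + 13  ⟹  13 = (-6)·221 + (13)·103
15 = 1 × 13 + 2  ⟹  2 = (7)·221 + (-15)·103
13 = 6 × 2 + 1  ⟹  1 = (-48)·221 + (103)·103
So (103)·103 ≡ 1 (mod 221), i.e. 103^(-1) ≡ 103 (mod 221).
Check: 103 × 103 = 10609 ≡ 1 (mod 221)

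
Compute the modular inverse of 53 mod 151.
57

gcd(53, 151) = 1, so the inverse exists.
Extended Euclidean algorithm on (151, 53):
151 = 2 × 53 + 45  ⟹  45 = (1)·151 + (-2)·53
53 = 1 × 45 + 8  ⟹  8 = (-1)·151 + (3)·53
45 = 5 × 8 + 5  ⟹  5 = (6)·151 + (-17)·53
8 = 1 × 5 + 3  ⟹  3 = (-7)·151 + (20)·53
5 = 1 × 3 + 2  ⟹  2 = (13)·151 + (-37)·53
3 = 1 × 2 + 1  ⟹  1 = (-20)·151 + (57)·53
So (57)·53 ≡ 1 (mod 151), i.e. 53^(-1) ≡ 57 (mod 151).
Check: 53 × 57 = 3021 ≡ 1 (mod 151)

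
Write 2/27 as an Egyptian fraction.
1/14 + 1/378

Greedy algorithm:
2/27: ceiling(27/2) = 14, use 1/14
1/378: ceiling(378/1) = 378, use 1/378
Result: 2/27 = 1/14 + 1/378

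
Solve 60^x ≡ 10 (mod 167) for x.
23

Baby-step giant-step with step n = ⌈√167⌉ = 13.
Baby steps 60^j mod 167 (j:value) for j=0..12: 0:1, 1:60, 2:93, 3:69, 4:132, 5:71, 6:85, 7:90, 8:56, 9:20, 10:31, 11:23, 12:44.
Giant-step multiplier: 60^(-13) ≡ 60^(166-13) = 60^153 ≡ 120 (mod 167).
Giant steps γ_i = 10·120^i mod 167: γ_0=10, γ_1=31 (in table at j=10).
x = i·n + j = 1·13 + 10 = 23.
Check: 60^23 ≡ 10 (mod 167).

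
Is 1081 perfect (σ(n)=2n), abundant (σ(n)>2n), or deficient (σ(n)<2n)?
deficient

Proper divisors of 1081: sum = 1 + 23 + 47 = 71
Since 71 < 1081, 1081 is deficient.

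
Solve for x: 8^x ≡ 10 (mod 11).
5

Baby-step giant-step with step n = ⌈√11⌉ = 4.
Baby steps 8^j mod 11 (j:value) for j=0..3: 0:1, 1:8, 2:9, 3:6.
Giant-step multiplier: 8^(-4) ≡ 8^(10-4) = 8^6 ≡ 3 (mod 11).
Giant steps γ_i = 10·3^i mod 11: γ_0=10, γ_1=8 (in table at j=1).
x = i·n + j = 1·4 + 1 = 5.
Check: 8^5 ≡ 10 (mod 11).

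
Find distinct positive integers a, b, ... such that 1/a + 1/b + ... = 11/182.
1/17 + 1/619 + 1/1915186

Greedy algorithm:
11/182: ceiling(182/11) = 17, use 1/17
5/3094: ceiling(3094/5) = 619, use 1/619
1/1915186: ceiling(1915186/1) = 1915186, use 1/1915186
Result: 11/182 = 1/17 + 1/619 + 1/1915186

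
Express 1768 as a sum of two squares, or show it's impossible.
2² + 42² (a=2, b=42)

Factorization: 1768 = 2^3 × 13 × 17
By Fermat: n is sum of two squares iff every prime p ≡ 3 (mod 4) appears to even power.
All primes ≡ 3 (mod 4) appear to even power.
Search a = 0, 1, 2, … for 1768 - a² a perfect square: first hit at a = 2: 1768 - 4 = 1764 = 42².
1768 = 2² + 42² = 4 + 1764 ✓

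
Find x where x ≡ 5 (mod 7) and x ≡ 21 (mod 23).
159

Using Chinese Remainder Theorem:
M = 7 × 23 = 161
M1 = 23, M2 = 7
y1 = 23^(-1) mod 7 = 4
y2 = 7^(-1) mod 23 = 10
x = (5×23×4 + 21×7×10) mod 161 = 159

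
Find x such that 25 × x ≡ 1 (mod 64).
41

gcd(25, 64) = 1, so the inverse exists.
Extended Euclidean algorithm on (64, 25):
64 = 2 × 25 + 14  ⟹  14 = (1)·64 + (-2)·25
25 = 1 × 14 + 11  ⟹  11 = (-1)·64 + (3)·25
14 = 1 × 11 + 3  ⟹  3 = (2)·64 + (-5)·25
11 = 3 × 3 + 2  ⟹  2 = (-7)·64 + (18)·25
3 = 1 × 2 + 1  ⟹  1 = (9)·64 + (-23)·25
So (-23)·25 ≡ 1 (mod 64), i.e. 25^(-1) ≡ -23 ≡ 41 (mod 64).
Check: 25 × 41 = 1025 ≡ 1 (mod 64)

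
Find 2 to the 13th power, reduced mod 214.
60

Repeated squaring. Binary of 13 = 1101.
2^1 ≡ 2 (mod 214); 2^2 ≡ 4 (mod 214); 2^4 ≡ 16 (mod 214); 2^8 ≡ 42 (mod 214)
2^13 = 2^1 × 2^4 × 2^8 ≡ 60 (mod 214)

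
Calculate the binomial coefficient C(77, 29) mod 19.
0

Using Lucas' theorem:
Write n=77 and k=29 in base 19:
n in base 19: [4, 1]
k in base 19: [1, 10]
C(77,29) mod 19 = ∏ C(n_i, k_i) mod 19
Digit binomials (mod 19): C(4,1) = 4; C(1,10) = 0 (k_i > n_i)
Product: 4 × 0 = 0 ≡ 0 (mod 19)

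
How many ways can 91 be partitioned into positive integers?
64112359

p(n) counts ways to write n as a sum of positive integers (order ignored).
Euler's pentagonal recurrence: p(k) = p(k-1) + p(k-2) - p(k-5) - p(k-7) + p(k-12) + p(k-15) - ... (offsets j(3j∓1)/2, signs ++--, p(0)=1, p(<0)=0).
DP table for k = 0..90: p(0)=1, p(1)=1, p(2)=2, p(3)=3, p(4)=5, p(5)=7, p(6)=11, p(7)=15, p(8)=22, p(9)=30, p(10)=42, p(11)=56, p(12)=77, p(13)=101, p(14)=135, p(15)=176, p(16)=231, p(17)=297, p(18)=385, p(19)=490, p(20)=627, p(21)=792, p(22)=1002, p(23)=1255, p(24)=1575, p(25)=1958, p(26)=2436, p(27)=3010, p(28)=3718, p(29)=4565, p(30)=5604, p(31)=6842, p(32)=8349, p(33)=10143, p(34)=12310, p(35)=14883, p(36)=17977, p(37)=21637, p(38)=26015, p(39)=31185, p(40)=37338, p(41)=44583, p(42)=53174, p(43)=63261, p(44)=75175, p(45)=89134, p(46)=105558, p(47)=124754, p(48)=147273, p(49)=173525, p(50)=204226, p(51)=239943, p(52)=281589, p(53)=329931, p(54)=386155, p(55)=451276, p(56)=526823, p(57)=614154, p(58)=715220, p(59)=831820, p(60)=966467, p(61)=1121505, p(62)=1300156, p(63)=1505499, p(64)=1741630, p(65)=2012558, p(66)=2323520, p(67)=2679689, p(68)=3087735, p(69)=3554345, p(70)=4087968, p(71)=4697205, p(72)=5392783, p(73)=6185689, p(74)=7089500, p(75)=8118264, p(76)=9289091, p(77)=10619863, p(78)=12132164, p(79)=13848650, p(80)=15796476, p(81)=18004327, p(82)=20506255, p(83)=23338469, p(84)=26543660, p(85)=30167357, p(86)=34262962, p(87)=38887673, p(88)=44108109, p(89)=49995925, p(90)=56634173.
Final step: p(91) = p(90) + p(89) - p(86) - p(84) + p(79) + p(76) - p(69) - p(65) + p(56) + p(51) - p(40) - p(34) + p(21) + p(14)
= 56634173 + 49995925 - 34262962 - 26543660 + 13848650 + 9289091 - 3554345 - 2012558 + 526823 + 239943 - 37338 - 12310 + 792 + 135
= 64112359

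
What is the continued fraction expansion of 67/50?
[1; 2, 1, 16]

Euclidean algorithm steps:
67 = 1 × 50 + 17
50 = 2 × 17 + 16
17 = 1 × 16 + 1
16 = 16 × 1 + 0
Continued fraction: [1; 2, 1, 16]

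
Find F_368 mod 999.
966

Matrix identity: Q^n = [[F_(n+1), F_n], [F_n, F_(n-1)]] with Q = [[1,1],[1,0]].
n = 368 = 101110000₂. Square-and-multiply, entries mod 999:
Q^1 = [[1,1],[1,0]]
Q^2 = (Q^1)² = [[2,1],[1,1]]
Q^5 = (Q^2)²·Q = [[8,5],[5,3]]
Q^11 = (Q^5)²·Q = [[144,89],[89,55]]
Q^23 = (Q^11)²·Q = [[414,685],[685,728]]
Q^46 = (Q^23)² = [[262,53],[53,209]]
Q^92 = (Q^46)² = [[524,987],[987,536]]
Q^184 = (Q^92)² = [[994,267],[267,727]]
Q^368 = (Q^184)² = [[385,966],[966,418]]
F_368 mod 999 = Q^368[0][1] = 966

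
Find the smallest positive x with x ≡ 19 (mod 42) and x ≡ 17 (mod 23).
523

Using Chinese Remainder Theorem:
M = 42 × 23 = 966
M1 = 23, M2 = 42
y1 = 23^(-1) mod 42 = 11
y2 = 42^(-1) mod 23 = 17
x = (19×23×11 + 17×42×17) mod 966 = 523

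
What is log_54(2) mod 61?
19

Baby-step giant-step with step n = ⌈√61⌉ = 8.
Baby steps 54^j mod 61 (j:value) for j=0..7: 0:1, 1:54, 2:49, 3:23, 4:22, 5:29, 6:41, 7:18.
Giant-step multiplier: 54^(-8) ≡ 54^(60-8) = 54^52 ≡ 15 (mod 61).
Giant steps γ_i = 2·15^i mod 61: γ_0=2, γ_1=30, γ_2=23 (in table at j=3).
x = i·n + j = 2·8 + 3 = 19.
Check: 54^19 ≡ 2 (mod 61).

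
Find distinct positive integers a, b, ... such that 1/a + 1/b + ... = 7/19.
1/3 + 1/29 + 1/1653

Greedy algorithm:
7/19: ceiling(19/7) = 3, use 1/3
2/57: ceiling(57/2) = 29, use 1/29
1/1653: ceiling(1653/1) = 1653, use 1/1653
Result: 7/19 = 1/3 + 1/29 + 1/1653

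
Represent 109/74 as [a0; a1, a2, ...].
[1; 2, 8, 1, 3]

Euclidean algorithm steps:
109 = 1 × 74 + 35
74 = 2 × 35 + 4
35 = 8 × 4 + 3
4 = 1 × 3 + 1
3 = 3 × 1 + 0
Continued fraction: [1; 2, 8, 1, 3]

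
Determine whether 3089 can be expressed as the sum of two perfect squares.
8² + 55² (a=8, b=55)

Factorization: 3089 = 3089
By Fermat: n is sum of two squares iff every prime p ≡ 3 (mod 4) appears to even power.
All primes ≡ 3 (mod 4) appear to even power.
Search a = 0, 1, 2, … for 3089 - a² a perfect square: first hit at a = 8: 3089 - 64 = 3025 = 55².
3089 = 8² + 55² = 64 + 3025 ✓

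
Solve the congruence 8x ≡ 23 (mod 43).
x ≡ 19 (mod 43)

gcd(8, 43) = 1, which divides 23, so solutions exist.
Find 8^(-1) mod 43 by the extended Euclidean algorithm:
43 = 5 × 8 + 3  ⟹  3 = (1)·43 + (-5)·8
8 = 2 × 3 + 2  ⟹  2 = (-2)·43 + (11)·8
3 = 1 × 2 + 1  ⟹  1 = (3)·43 + (-16)·8
So (-16)·8 ≡ 1 (mod 43), i.e. 8^(-1) ≡ -16 ≡ 27 (mod 43).
x ≡ 27 × 23 = 621 ≡ 19 (mod 43).
Check: 8 × 19 = 152 ≡ 23 (mod 43).
Unique solution: x ≡ 19 (mod 43)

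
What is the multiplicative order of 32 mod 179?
178

179 is prime, so ord(32) divides φ(179) = 178.
Divisors of 178: 1, 2, 89, 178.
Repeated squaring: 32^1 ≡ 32, 32^2 ≡ 129, 32^4 ≡ 173, 32^8 ≡ 36, 32^16 ≡ 43, 32^32 ≡ 59, 32^64 ≡ 80, 32^128 ≡ 135 (mod 179).
Test 32^d mod 179 for each divisor d in increasing order:
32^1 ≡ 32
32^2 ≡ 129
32^89 = 32^64·32^16·32^8·32^1 ≡ 178
32^178 = 32^128·32^32·32^16·32^2 ≡ 1  ← first divisor giving 1
The order is 178.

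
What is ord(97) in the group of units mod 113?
14

113 is prime, so ord(97) divides φ(113) = 112.
Divisors of 112: 1, 2, 4, 7, 8, 14, 16, 28, 56, 112.
Repeated squaring: 97^1 ≡ 97, 97^2 ≡ 30, 97^4 ≡ 109, 97^8 ≡ 16, 97^16 ≡ 30, 97^32 ≡ 109, 97^64 ≡ 16 (mod 113).
Test 97^d mod 113 for each divisor d in increasing order:
97^1 ≡ 97
97^2 ≡ 30
97^4 ≡ 109
97^7 = 97^4·97^2·97^1 ≡ 112
97^8 ≡ 16
97^14 = 97^8·97^4·97^2 ≡ 1  ← first divisor giving 1
The order is 14.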